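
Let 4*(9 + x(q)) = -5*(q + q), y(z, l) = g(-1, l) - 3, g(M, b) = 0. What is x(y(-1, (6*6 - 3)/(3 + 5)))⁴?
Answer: 81/16 ≈ 5.0625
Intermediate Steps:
y(z, l) = -3 (y(z, l) = 0 - 3 = -3)
x(q) = -9 - 5*q/2 (x(q) = -9 + (-5*(q + q))/4 = -9 + (-10*q)/4 = -9 - 5*q/2)
x(y(-1, (6*6 - 3)/(3 + 5)))⁴ = (-9 - 5/2*(-3))⁴ = (-9 + 15/2)⁴ = (-3/2)⁴ = 81/16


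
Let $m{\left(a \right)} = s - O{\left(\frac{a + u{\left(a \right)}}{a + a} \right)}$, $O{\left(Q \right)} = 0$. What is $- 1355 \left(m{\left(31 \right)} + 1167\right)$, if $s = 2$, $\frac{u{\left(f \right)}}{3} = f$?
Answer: $-1583995$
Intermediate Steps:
$u{\left(f \right)} = 3 f$
$m{\left(a \right)} = 2$ ($m{\left(a \right)} = 2 - 0 = 2 + 0 = 2$)
$- 1355 \left(m{\left(31 \right)} + 1167\right) = - 1355 \left(2 + 1167\right) = \left(-1355\right) 1169 = -1583995$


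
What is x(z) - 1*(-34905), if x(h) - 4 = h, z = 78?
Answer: 34987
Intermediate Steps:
x(h) = 4 + h
x(z) - 1*(-34905) = (4 + 78) - 1*(-34905) = 82 + 34905 = 34987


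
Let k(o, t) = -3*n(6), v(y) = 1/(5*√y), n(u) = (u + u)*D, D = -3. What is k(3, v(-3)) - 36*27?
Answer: -864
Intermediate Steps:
n(u) = -6*u (n(u) = (u + u)*(-3) = (2*u)*(-3) = -6*u)
v(y) = 1/(5*√y)
k(o, t) = 108 (k(o, t) = -(-18)*6 = -3*(-36) = 108)
k(3, v(-3)) - 36*27 = 108 - 36*27 = 108 - 972 = -864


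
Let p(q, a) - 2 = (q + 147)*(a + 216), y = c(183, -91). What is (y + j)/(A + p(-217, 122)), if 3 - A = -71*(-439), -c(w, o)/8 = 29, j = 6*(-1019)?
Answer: 3173/27412 ≈ 0.11575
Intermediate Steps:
j = -6114
c(w, o) = -232 (c(w, o) = -8*29 = -232)
y = -232
A = -31166 (A = 3 - (-71)*(-439) = 3 - 1*31169 = 3 - 31169 = -31166)
p(q, a) = 2 + (147 + q)*(216 + a) (p(q, a) = 2 + (q + 147)*(a + 216) = 2 + (147 + q)*(216 + a))
(y + j)/(A + p(-217, 122)) = (-232 - 6114)/(-31166 + (31754 + 147*122 + 216*(-217) + 122*(-217))) = -6346/(-31166 + (31754 + 17934 - 46872 - 26474)) = -6346/(-31166 - 23658) = -6346/(-54824) = -6346*(-1/54824) = 3173/27412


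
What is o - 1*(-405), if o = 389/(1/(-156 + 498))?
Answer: 133443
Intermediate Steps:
o = 133038 (o = 389/(1/342) = 389*342 = 133038)
o - 1*(-405) = 133038 - 1*(-405) = 133038 + 405 = 133443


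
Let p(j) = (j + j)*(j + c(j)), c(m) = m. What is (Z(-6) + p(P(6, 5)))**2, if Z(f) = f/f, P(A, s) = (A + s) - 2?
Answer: 105625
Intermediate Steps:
P(A, s) = -2 + A + s
Z(f) = 1
p(j) = 4*j**2 (p(j) = (j + j)*(j + j) = (2*j)*(2*j) = 4*j**2)
(Z(-6) + p(P(6, 5)))**2 = (1 + 4*(-2 + 6 + 5)**2)**2 = (1 + 4*9**2)**2 = (1 + 4*81)**2 = (1 + 324)**2 = 325**2 = 105625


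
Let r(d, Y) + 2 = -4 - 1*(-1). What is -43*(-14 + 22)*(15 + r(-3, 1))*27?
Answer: -92880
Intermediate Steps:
r(d, Y) = -5 (r(d, Y) = -2 + (-4 - 1*(-1)) = -2 + (-4 + 1) = -2 - 3 = -5)
-43*(-14 + 22)*(15 + r(-3, 1))*27 = -43*(-14 + 22)*(15 - 5)*27 = -344*10*27 = -43*80*27 = -3440*27 = -92880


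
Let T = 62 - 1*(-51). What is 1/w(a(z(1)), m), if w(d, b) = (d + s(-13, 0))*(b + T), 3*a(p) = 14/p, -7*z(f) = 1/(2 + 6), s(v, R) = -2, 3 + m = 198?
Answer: -3/243320 ≈ -1.2329e-5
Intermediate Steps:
m = 195 (m = -3 + 198 = 195)
T = 113 (T = 62 + 51 = 113)
z(f) = -1/56 (z(f) = -1/(7*(2 + 6)) = -⅐/8 = -⅐*⅛ = -1/56)
a(p) = 14/(3*p) (a(p) = (14/p)/3 = 14/(3*p))
w(d, b) = (-2 + d)*(113 + b) (w(d, b) = (d - 2)*(b + 113) = (-2 + d)*(113 + b))
1/w(a(z(1)), m) = 1/(-226 - 2*195 + 113*(14/(3*(-1/56))) + 195*(14/(3*(-1/56)))) = 1/(-226 - 390 + 113*((14/3)*(-56)) + 195*((14/3)*(-56))) = 1/(-226 - 390 + 113*(-784/3) + 195*(-784/3)) = 1/(-226 - 390 - 88592/3 - 50960) = 1/(-243320/3) = -3/243320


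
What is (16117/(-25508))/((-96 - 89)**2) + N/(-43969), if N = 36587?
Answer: -31941573081473/38385433849700 ≈ -0.83213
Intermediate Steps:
(16117/(-25508))/((-96 - 89)**2) + N/(-43969) = (16117/(-25508))/((-96 - 89)**2) + 36587/(-43969) = (16117*(-1/25508))/((-185)**2) + 36587*(-1/43969) = -16117/25508/34225 - 36587/43969 = -16117/25508*1/34225 - 36587/43969 = -16117/873011300 - 36587/43969 = -31941573081473/38385433849700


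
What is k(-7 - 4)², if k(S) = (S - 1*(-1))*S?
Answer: 12100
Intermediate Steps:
k(S) = S*(1 + S) (k(S) = (S + 1)*S = (1 + S)*S = S*(1 + S))
k(-7 - 4)² = ((-7 - 4)*(1 + (-7 - 4)))² = (-11*(1 - 11))² = (-11*(-10))² = 110² = 12100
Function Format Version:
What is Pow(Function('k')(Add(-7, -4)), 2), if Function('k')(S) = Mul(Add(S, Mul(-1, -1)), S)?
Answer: 12100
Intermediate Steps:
Function('k')(S) = Mul(S, Add(1, S)) (Function('k')(S) = Mul(Add(S, 1), S) = Mul(Add(1, S), S) = Mul(S, Add(1, S)))
Pow(Function('k')(Add(-7, -4)), 2) = Pow(Mul(Add(-7, -4), Add(1, Add(-7, -4))), 2) = Pow(Mul(-11, Add(1, -11)), 2) = Pow(Mul(-11, -10), 2) = Pow(110, 2) = 12100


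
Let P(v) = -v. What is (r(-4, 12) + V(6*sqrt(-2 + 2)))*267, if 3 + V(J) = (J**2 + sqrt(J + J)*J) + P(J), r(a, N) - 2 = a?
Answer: -1335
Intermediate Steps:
r(a, N) = 2 + a
V(J) = -3 + J**2 - J + sqrt(2)*J**(3/2) (V(J) = -3 + ((J**2 + sqrt(J + J)*J) - J) = -3 + ((J**2 + sqrt(2*J)*J) - J) = -3 + ((J**2 + (sqrt(2)*sqrt(J))*J) - J) = -3 + ((J**2 + sqrt(2)*J**(3/2)) - J) = -3 + (J**2 - J + sqrt(2)*J**(3/2)) = -3 + J**2 - J + sqrt(2)*J**(3/2))
(r(-4, 12) + V(6*sqrt(-2 + 2)))*267 = ((2 - 4) + (-3 + (6*sqrt(-2 + 2))**2 - 6*sqrt(-2 + 2) + sqrt(2)*(6*sqrt(-2 + 2))**(3/2)))*267 = (-2 + (-3 + (6*sqrt(0))**2 - 6*sqrt(0) + sqrt(2)*(6*sqrt(0))**(3/2)))*267 = (-2 + (-3 + (6*0)**2 - 6*0 + sqrt(2)*(6*0)**(3/2)))*267 = (-2 + (-3 + 0**2 - 1*0 + sqrt(2)*0**(3/2)))*267 = (-2 + (-3 + 0 + 0 + sqrt(2)*0))*267 = (-2 + (-3 + 0 + 0 + 0))*267 = (-2 - 3)*267 = -5*267 = -1335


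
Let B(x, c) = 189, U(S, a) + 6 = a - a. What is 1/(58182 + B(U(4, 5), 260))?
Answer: 1/58371 ≈ 1.7132e-5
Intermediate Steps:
U(S, a) = -6 (U(S, a) = -6 + (a - a) = -6 + 0 = -6)
1/(58182 + B(U(4, 5), 260)) = 1/(58182 + 189) = 1/58371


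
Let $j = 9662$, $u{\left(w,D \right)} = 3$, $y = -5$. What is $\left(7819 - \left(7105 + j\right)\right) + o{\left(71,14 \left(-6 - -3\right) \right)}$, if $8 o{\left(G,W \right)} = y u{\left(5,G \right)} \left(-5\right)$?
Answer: $- \frac{71509}{8} \approx -8938.6$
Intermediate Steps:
$o{\left(G,W \right)} = \frac{75}{8}$ ($o{\left(G,W \right)} = \frac{\left(-5\right) 3 \left(-5\right)}{8} = \frac{\left(-15\right) \left(-5\right)}{8} = \frac{1}{8} \cdot 75 = \frac{75}{8}$)
$\left(7819 - \left(7105 + j\right)\right) + o{\left(71,14 \left(-6 - -3\right) \right)} = \left(7819 - 16767\right) + \frac{75}{8} = -8948 + \frac{75}{8} = - \frac{71509}{8}$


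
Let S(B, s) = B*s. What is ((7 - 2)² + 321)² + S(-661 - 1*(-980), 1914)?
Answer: 730282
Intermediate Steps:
((7 - 2)² + 321)² + S(-661 - 1*(-980), 1914) = ((7 - 2)² + 321)² + (-661 - 1*(-980))*1914 = (5² + 321)² + (-661 + 980)*1914 = (25 + 321)² + 319*1914 = 346² + 610566 = 119716 + 610566 = 730282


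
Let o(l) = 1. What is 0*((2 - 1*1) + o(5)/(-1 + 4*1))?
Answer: 0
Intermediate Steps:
0*((2 - 1*1) + o(5)/(-1 + 4*1)) = 0*((2 - 1*1) + 1/(-1 + 4*1)) = 0*((2 - 1) + 1/(-1 + 4)) = 0*(1 + 1/3) = 0*(1 + 1*(⅓)) = 0*(1 + ⅓) = 0*(4/3) = 0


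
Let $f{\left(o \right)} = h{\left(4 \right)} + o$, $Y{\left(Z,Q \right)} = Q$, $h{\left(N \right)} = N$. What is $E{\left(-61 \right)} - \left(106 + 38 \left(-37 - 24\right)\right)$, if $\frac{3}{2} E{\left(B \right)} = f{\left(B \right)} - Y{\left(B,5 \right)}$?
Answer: $\frac{6512}{3} \approx 2170.7$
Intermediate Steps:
$f{\left(o \right)} = 4 + o$
$E{\left(B \right)} = - \frac{2}{3} + \frac{2 B}{3}$ ($E{\left(B \right)} = \frac{2 \left(\left(4 + B\right) - 5\right)}{3} = \frac{2 \left(-1 + B\right)}{3} = - \frac{2}{3} + \frac{2 B}{3}$)
$E{\left(-61 \right)} - \left(106 + 38 \left(-37 - 24\right)\right) = \left(- \frac{2}{3} + \frac{2}{3} \left(-61\right)\right) - \left(106 + 38 \left(-37 - 24\right)\right) = \left(- \frac{2}{3} - \frac{122}{3}\right) - \left(106 + 38 \left(-37 - 24\right)\right) = - \frac{124}{3} - \left(106 + 38 \left(-61\right)\right) = - \frac{124}{3} - \left(106 - 2318\right) = - \frac{124}{3} - -2212 = - \frac{124}{3} + 2212 = \frac{6512}{3}$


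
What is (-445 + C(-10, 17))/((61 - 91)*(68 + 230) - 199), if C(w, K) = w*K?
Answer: 615/9139 ≈ 0.067294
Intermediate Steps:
C(w, K) = K*w
(-445 + C(-10, 17))/((61 - 91)*(68 + 230) - 199) = (-445 + 17*(-10))/((61 - 91)*(68 + 230) - 199) = (-445 - 170)/(-30*298 - 199) = -615/(-8940 - 199) = -615/(-9139) = -615*(-1/9139) = 615/9139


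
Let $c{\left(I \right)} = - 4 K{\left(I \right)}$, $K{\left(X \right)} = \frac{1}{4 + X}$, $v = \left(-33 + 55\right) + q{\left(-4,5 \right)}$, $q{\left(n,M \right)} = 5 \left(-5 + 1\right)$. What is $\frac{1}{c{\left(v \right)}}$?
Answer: $- \frac{3}{2} \approx -1.5$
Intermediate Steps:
$q{\left(n,M \right)} = -20$ ($q{\left(n,M \right)} = 5 \left(-4\right) = -20$)
$v = 2$ ($v = \left(-33 + 55\right) - 20 = 22 - 20 = 2$)
$c{\left(I \right)} = - \frac{4}{4 + I}$
$\frac{1}{c{\left(v \right)}} = \frac{1}{\left(-4\right) \frac{1}{4 + 2}} = \frac{1}{\left(-4\right) \frac{1}{6}} = \frac{1}{- \frac{2}{3}} = - \frac{3}{2}$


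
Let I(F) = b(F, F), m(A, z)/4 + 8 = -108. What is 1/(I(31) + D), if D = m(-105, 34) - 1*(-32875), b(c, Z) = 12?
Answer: 1/32423 ≈ 3.0842e-5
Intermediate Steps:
m(A, z) = -464 (m(A, z) = -32 + 4*(-108) = -32 - 432 = -464)
I(F) = 12
D = 32411 (D = -464 - 1*(-32875) = -464 + 32875 = 32411)
1/(I(31) + D) = 1/(12 + 32411) = 1/32423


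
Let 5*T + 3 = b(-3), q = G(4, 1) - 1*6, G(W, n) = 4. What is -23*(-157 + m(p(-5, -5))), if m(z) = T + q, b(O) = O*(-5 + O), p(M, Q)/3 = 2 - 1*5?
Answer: 17802/5 ≈ 3560.4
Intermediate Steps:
p(M, Q) = -9 (p(M, Q) = 3*(2 - 1*5) = 3*(2 - 5) = 3*(-3) = -9)
q = -2 (q = 4 - 1*6 = 4 - 6 = -2)
T = 21/5 (T = -3/5 + (-3*(-5 - 3))/5 = -3/5 + (-3*(-8))/5 = -3/5 + (1/5)*24 = -3/5 + 24/5 = 21/5 ≈ 4.2000)
m(z) = 11/5 (m(z) = 21/5 - 2 = 11/5)
-23*(-157 + m(p(-5, -5))) = -23*(-157 + 11/5) = -23*(-774/5) = 17802/5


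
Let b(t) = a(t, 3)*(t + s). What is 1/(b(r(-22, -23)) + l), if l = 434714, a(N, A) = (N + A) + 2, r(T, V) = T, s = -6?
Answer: 1/435190 ≈ 2.2978e-6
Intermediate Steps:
a(N, A) = 2 + A + N (a(N, A) = (A + N) + 2 = 2 + A + N)
b(t) = (-6 + t)*(5 + t) (b(t) = (2 + 3 + t)*(t - 6) = (5 + t)*(-6 + t) = (-6 + t)*(5 + t))
1/(b(r(-22, -23)) + l) = 1/((-6 - 22)*(5 - 22) + 434714) = 1/(-28*(-17) + 434714) = 1/(476 + 434714) = 1/435190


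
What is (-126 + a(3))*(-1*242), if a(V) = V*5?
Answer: 26862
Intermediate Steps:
a(V) = 5*V
(-126 + a(3))*(-1*242) = (-126 + 5*3)*(-1*242) = (-126 + 15)*(-242) = -111*(-242) = 26862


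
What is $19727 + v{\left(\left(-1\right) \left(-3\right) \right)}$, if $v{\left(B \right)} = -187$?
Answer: $19540$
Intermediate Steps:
$19727 + v{\left(\left(-1\right) \left(-3\right) \right)} = 19727 - 187 = 19540$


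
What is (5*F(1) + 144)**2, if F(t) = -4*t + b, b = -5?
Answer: 9801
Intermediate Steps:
F(t) = -5 - 4*t (F(t) = -4*t - 5 = -5 - 4*t)
(5*F(1) + 144)**2 = (5*(-5 - 4*1) + 144)**2 = (5*(-5 - 4) + 144)**2 = (5*(-9) + 144)**2 = (-45 + 144)**2 = 99**2 = 9801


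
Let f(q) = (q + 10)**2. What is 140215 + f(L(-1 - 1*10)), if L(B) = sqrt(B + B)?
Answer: 140293 + 20*I*sqrt(22) ≈ 1.4029e+5 + 93.808*I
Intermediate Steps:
L(B) = sqrt(2)*sqrt(B) (L(B) = sqrt(2*B) = sqrt(2)*sqrt(B))
f(q) = (10 + q)**2
140215 + f(L(-1 - 1*10)) = 140215 + (10 + sqrt(2)*sqrt(-1 - 1*10))**2 = 140215 + (10 + sqrt(2)*sqrt(-1 - 10))**2 = 140215 + (10 + sqrt(2)*sqrt(-11))**2 = 140215 + (10 + sqrt(2)*(I*sqrt(11)))**2 = 140215 + (10 + I*sqrt(22))**2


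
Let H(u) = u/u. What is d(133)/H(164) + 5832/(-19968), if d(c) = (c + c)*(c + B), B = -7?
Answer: 27885069/832 ≈ 33516.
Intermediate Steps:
H(u) = 1
d(c) = 2*c*(-7 + c) (d(c) = (c + c)*(c - 7) = (2*c)*(-7 + c) = 2*c*(-7 + c))
d(133)/H(164) + 5832/(-19968) = (2*133*(-7 + 133))/1 + 5832/(-19968) = (2*133*126)*1 + 5832*(-1/19968) = 33516*1 - 243/832 = 33516 - 243/832 = 27885069/832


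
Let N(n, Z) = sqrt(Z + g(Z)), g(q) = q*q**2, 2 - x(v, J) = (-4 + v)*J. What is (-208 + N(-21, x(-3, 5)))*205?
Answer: -42640 + 205*sqrt(50690) ≈ 3514.6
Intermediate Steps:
x(v, J) = 2 - J*(-4 + v) (x(v, J) = 2 - (-4 + v)*J = 2 - J*(-4 + v))
g(q) = q**3
N(n, Z) = sqrt(Z + Z**3)
(-208 + N(-21, x(-3, 5)))*205 = (-208 + sqrt((2 + 4*5 - 1*5*(-3)) + (2 + 4*5 - 1*5*(-3))**3))*205 = (-208 + sqrt((2 + 20 + 15) + (2 + 20 + 15)**3))*205 = (-208 + sqrt(37 + 37**3))*205 = (-208 + sqrt(37 + 50653))*205 = (-208 + sqrt(50690))*205 = -42640 + 205*sqrt(50690)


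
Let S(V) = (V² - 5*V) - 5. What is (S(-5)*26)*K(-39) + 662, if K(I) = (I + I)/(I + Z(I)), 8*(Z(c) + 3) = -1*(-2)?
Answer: 475594/167 ≈ 2847.9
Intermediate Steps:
Z(c) = -11/4 (Z(c) = -3 + (-1*(-2))/8 = -3 + (⅛)*2 = -3 + ¼ = -11/4)
S(V) = -5 + V² - 5*V
K(I) = 2*I/(-11/4 + I) (K(I) = (I + I)/(I - 11/4) = (2*I)/(-11/4 + I) = 2*I/(-11/4 + I))
(S(-5)*26)*K(-39) + 662 = ((-5 + (-5)² - 5*(-5))*26)*(8*(-39)/(-11 + 4*(-39))) + 662 = ((-5 + 25 + 25)*26)*(8*(-39)/(-11 - 156)) + 662 = (45*26)*(8*(-39)/(-167)) + 662 = 1170*(8*(-39)*(-1/167)) + 662 = 1170*(312/167) + 662 = 365040/167 + 662 = 475594/167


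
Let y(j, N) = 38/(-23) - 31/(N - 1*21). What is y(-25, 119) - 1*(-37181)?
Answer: 83801537/2254 ≈ 37179.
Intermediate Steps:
y(j, N) = -38/23 - 31/(-21 + N) (y(j, N) = 38*(-1/23) - 31/(N - 21) = -38/23 - 31/(-21 + N))
y(-25, 119) - 1*(-37181) = (85 - 38*119)/(23*(-21 + 119)) - 1*(-37181) = (1/23)*(85 - 4522)/98 + 37181 = (1/23)*(1/98)*(-4437) + 37181 = -4437/2254 + 37181 = 83801537/2254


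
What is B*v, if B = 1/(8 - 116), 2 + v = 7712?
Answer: -1285/18 ≈ -71.389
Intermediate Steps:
v = 7710 (v = -2 + 7712 = 7710)
B = -1/108 (B = 1/(-108) = -1/108 ≈ -0.0092593)
B*v = -1/108*7710 = -1285/18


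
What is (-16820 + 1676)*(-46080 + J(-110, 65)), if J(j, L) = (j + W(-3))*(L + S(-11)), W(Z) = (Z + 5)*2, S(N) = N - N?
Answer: 802177680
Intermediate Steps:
S(N) = 0
W(Z) = 10 + 2*Z (W(Z) = (5 + Z)*2 = 10 + 2*Z)
J(j, L) = L*(4 + j) (J(j, L) = (j + (10 + 2*(-3)))*(L + 0) = (j + (10 - 6))*L = (j + 4)*L = (4 + j)*L = L*(4 + j))
(-16820 + 1676)*(-46080 + J(-110, 65)) = (-16820 + 1676)*(-46080 + 65*(4 - 110)) = -15144*(-46080 + 65*(-106)) = -15144*(-46080 - 6890) = -15144*(-52970) = 802177680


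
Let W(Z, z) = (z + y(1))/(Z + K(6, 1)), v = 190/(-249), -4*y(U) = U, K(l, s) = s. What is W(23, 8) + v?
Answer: -1169/2656 ≈ -0.44014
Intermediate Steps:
y(U) = -U/4
v = -190/249 (v = 190*(-1/249) = -190/249 ≈ -0.76305)
W(Z, z) = (-¼ + z)/(1 + Z) (W(Z, z) = (z - ¼*1)/(Z + 1) = (z - ¼)/(1 + Z) = (-¼ + z)/(1 + Z))
W(23, 8) + v = (-¼ + 8)/(1 + 23) - 190/249 = (31/4)/24 - 190/249 = (1/24)*(31/4) - 190/249 = 31/96 - 190/249 = -1169/2656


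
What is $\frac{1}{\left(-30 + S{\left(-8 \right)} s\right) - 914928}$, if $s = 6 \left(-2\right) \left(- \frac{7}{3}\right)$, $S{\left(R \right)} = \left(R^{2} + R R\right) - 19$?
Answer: $- \frac{1}{911906} \approx -1.0966 \cdot 10^{-6}$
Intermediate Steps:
$S{\left(R \right)} = -19 + 2 R^{2}$ ($S{\left(R \right)} = \left(R^{2} + R^{2}\right) - 19 = 2 R^{2} - 19 = -19 + 2 R^{2}$)
$s = 28$ ($s = - 12 \left(\left(-7\right) \frac{1}{3}\right) = \left(-12\right) \left(- \frac{7}{3}\right) = 28$)
$\frac{1}{\left(-30 + S{\left(-8 \right)} s\right) - 914928} = \frac{1}{\left(-30 + \left(-19 + 2 \left(-8\right)^{2}\right) 28\right) - 914928} = \frac{1}{\left(-30 + \left(-19 + 2 \cdot 64\right) 28\right) - 914928} = \frac{1}{\left(-30 + \left(-19 + 128\right) 28\right) - 914928} = \frac{1}{\left(-30 + 109 \cdot 28\right) - 914928} = \frac{1}{\left(-30 + 3052\right) - 914928} = \frac{1}{3022 - 914928} = \frac{1}{-911906} = - \frac{1}{911906}$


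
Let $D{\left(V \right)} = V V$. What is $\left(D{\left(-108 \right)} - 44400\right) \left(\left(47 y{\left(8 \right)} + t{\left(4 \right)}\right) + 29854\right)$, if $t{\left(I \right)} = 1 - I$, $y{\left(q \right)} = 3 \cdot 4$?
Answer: $-995665440$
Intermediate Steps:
$y{\left(q \right)} = 12$
$D{\left(V \right)} = V^{2}$
$\left(D{\left(-108 \right)} - 44400\right) \left(\left(47 y{\left(8 \right)} + t{\left(4 \right)}\right) + 29854\right) = \left(\left(-108\right)^{2} - 44400\right) \left(\left(47 \cdot 12 + \left(1 - 4\right)\right) + 29854\right) = \left(11664 - 44400\right) \left(\left(564 + \left(1 - 4\right)\right) + 29854\right) = - 32736 \left(\left(564 - 3\right) + 29854\right) = - 32736 \left(561 + 29854\right) = \left(-32736\right) 30415 = -995665440$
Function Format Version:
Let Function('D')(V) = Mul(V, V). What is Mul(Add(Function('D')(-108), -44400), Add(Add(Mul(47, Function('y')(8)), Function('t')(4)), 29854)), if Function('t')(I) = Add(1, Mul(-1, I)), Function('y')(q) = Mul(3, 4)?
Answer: -995665440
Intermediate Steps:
Function('y')(q) = 12
Function('D')(V) = Pow(V, 2)
Mul(Add(Function('D')(-108), -44400), Add(Add(Mul(47, Function('y')(8)), Function('t')(4)), 29854)) = Mul(Add(Pow(-108, 2), -44400), Add(Add(Mul(47, 12), Add(1, Mul(-1, 4))), 29854)) = Mul(Add(11664, -44400), Add(Add(564, Add(1, -4)), 29854)) = Mul(-32736, Add(Add(564, -3), 29854)) = Mul(-32736, Add(561, 29854)) = Mul(-32736, 30415) = -995665440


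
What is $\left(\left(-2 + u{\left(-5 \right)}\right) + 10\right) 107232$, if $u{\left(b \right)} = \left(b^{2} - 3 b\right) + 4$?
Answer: $5576064$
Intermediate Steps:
$u{\left(b \right)} = 4 + b^{2} - 3 b$
$\left(\left(-2 + u{\left(-5 \right)}\right) + 10\right) 107232 = \left(\left(-2 + \left(4 + \left(-5\right)^{2} - -15\right)\right) + 10\right) 107232 = \left(\left(-2 + \left(4 + 25 + 15\right)\right) + 10\right) 107232 = \left(\left(-2 + 44\right) + 10\right) 107232 = \left(42 + 10\right) 107232 = 52 \cdot 107232 = 5576064$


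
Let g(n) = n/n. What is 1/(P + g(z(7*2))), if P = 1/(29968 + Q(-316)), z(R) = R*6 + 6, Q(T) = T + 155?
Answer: 29807/29808 ≈ 0.99997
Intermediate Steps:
Q(T) = 155 + T
z(R) = 6 + 6*R (z(R) = 6*R + 6 = 6 + 6*R)
g(n) = 1
P = 1/29807 (P = 1/(29968 + (155 - 316)) = 1/(29968 - 161) = 1/29807 ≈ 3.3549e-5)
1/(P + g(z(7*2))) = 1/(1/29807 + 1) = 1/(29808/29807) = 29807/29808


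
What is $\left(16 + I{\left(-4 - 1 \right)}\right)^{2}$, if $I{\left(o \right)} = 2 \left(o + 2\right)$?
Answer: $100$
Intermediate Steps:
$I{\left(o \right)} = 4 + 2 o$ ($I{\left(o \right)} = 2 \left(2 + o\right) = 4 + 2 o$)
$\left(16 + I{\left(-4 - 1 \right)}\right)^{2} = \left(16 + \left(4 + 2 \left(-4 - 1\right)\right)\right)^{2} = \left(16 + \left(4 + 2 \left(-5\right)\right)\right)^{2} = \left(16 + \left(4 - 10\right)\right)^{2} = \left(16 - 6\right)^{2} = 10^{2} = 100$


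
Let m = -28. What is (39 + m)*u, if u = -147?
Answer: -1617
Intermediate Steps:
(39 + m)*u = (39 - 28)*(-147) = 11*(-147) = -1617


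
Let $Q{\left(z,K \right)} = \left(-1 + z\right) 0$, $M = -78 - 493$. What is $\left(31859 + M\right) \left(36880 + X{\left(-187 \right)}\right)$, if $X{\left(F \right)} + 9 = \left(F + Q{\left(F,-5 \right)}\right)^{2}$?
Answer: $2247729920$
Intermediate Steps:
$M = -571$ ($M = -78 - 493 = -571$)
$Q{\left(z,K \right)} = 0$
$X{\left(F \right)} = -9 + F^{2}$ ($X{\left(F \right)} = -9 + \left(F + 0\right)^{2} = -9 + F^{2}$)
$\left(31859 + M\right) \left(36880 + X{\left(-187 \right)}\right) = \left(31859 - 571\right) \left(36880 - \left(9 - \left(-187\right)^{2}\right)\right) = 31288 \left(36880 + \left(-9 + 34969\right)\right) = 31288 \left(36880 + 34960\right) = 31288 \cdot 71840 = 2247729920$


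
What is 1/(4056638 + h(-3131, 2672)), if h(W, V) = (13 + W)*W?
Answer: 1/13819096 ≈ 7.2364e-8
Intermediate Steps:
h(W, V) = W*(13 + W)
1/(4056638 + h(-3131, 2672)) = 1/(4056638 - 3131*(13 - 3131)) = 1/(4056638 - 3131*(-3118)) = 1/(4056638 + 9762458) = 1/13819096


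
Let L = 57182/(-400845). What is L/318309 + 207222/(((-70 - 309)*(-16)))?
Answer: 13219993711384331/386860675590360 ≈ 34.172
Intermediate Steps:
L = -57182/400845 (L = 57182*(-1/400845) = -57182/400845 ≈ -0.14265)
L/318309 + 207222/(((-70 - 309)*(-16))) = -57182/400845/318309 + 207222/(((-70 - 309)*(-16))) = -57182/400845*1/318309 + 207222/((-379*(-16))) = -57182/127592571105 + 207222/6064 = -57182/127592571105 + 207222*(1/6064) = -57182/127592571105 + 103611/3032 = 13219993711384331/386860675590360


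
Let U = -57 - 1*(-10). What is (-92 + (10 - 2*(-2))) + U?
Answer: -125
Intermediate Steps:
U = -47 (U = -57 + 10 = -47)
(-92 + (10 - 2*(-2))) + U = (-92 + (10 - 2*(-2))) - 47 = (-92 + (10 + 4)) - 47 = (-92 + 14) - 47 = -78 - 47 = -125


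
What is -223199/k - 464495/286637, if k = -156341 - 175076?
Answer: -89964447652/94996374629 ≈ -0.94703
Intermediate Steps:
k = -331417
-223199/k - 464495/286637 = -223199/(-331417) - 464495/286637 = -223199*(-1/331417) - 464495*1/286637 = 223199/331417 - 464495/286637 = -89964447652/94996374629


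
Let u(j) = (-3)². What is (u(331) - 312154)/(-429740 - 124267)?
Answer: 312145/554007 ≈ 0.56343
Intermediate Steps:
u(j) = 9
(u(331) - 312154)/(-429740 - 124267) = (9 - 312154)/(-429740 - 124267) = -312145/(-554007) = -312145*(-1/554007) = 312145/554007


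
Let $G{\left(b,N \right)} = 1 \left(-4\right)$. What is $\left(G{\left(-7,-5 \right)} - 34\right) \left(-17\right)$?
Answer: $646$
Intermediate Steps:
$G{\left(b,N \right)} = -4$
$\left(G{\left(-7,-5 \right)} - 34\right) \left(-17\right) = \left(-4 - 34\right) \left(-17\right) = \left(-38\right) \left(-17\right) = 646$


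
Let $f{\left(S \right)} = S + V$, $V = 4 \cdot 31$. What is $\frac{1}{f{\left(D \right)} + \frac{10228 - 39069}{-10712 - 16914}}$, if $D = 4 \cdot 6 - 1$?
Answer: $\frac{27626}{4089863} \approx 0.0067547$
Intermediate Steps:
$V = 124$
$D = 23$ ($D = 24 - 1 = 23$)
$f{\left(S \right)} = 124 + S$ ($f{\left(S \right)} = S + 124 = 124 + S$)
$\frac{1}{f{\left(D \right)} + \frac{10228 - 39069}{-10712 - 16914}} = \frac{1}{\left(124 + 23\right) + \frac{10228 - 39069}{-10712 - 16914}} = \frac{1}{147 - \frac{28841}{-27626}} = \frac{1}{147 - - \frac{28841}{27626}} = \frac{1}{147 + \frac{28841}{27626}} = \frac{1}{\frac{4089863}{27626}} = \frac{27626}{4089863}$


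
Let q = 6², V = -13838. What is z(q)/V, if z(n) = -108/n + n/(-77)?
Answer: 267/1065526 ≈ 0.00025058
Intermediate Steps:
q = 36
z(n) = -108/n - n/77 (z(n) = -108/n + n*(-1/77) = -108/n - n/77)
z(q)/V = (-108/36 - 1/77*36)/(-13838) = (-108*1/36 - 36/77)*(-1/13838) = (-3 - 36/77)*(-1/13838) = -267/77*(-1/13838) = 267/1065526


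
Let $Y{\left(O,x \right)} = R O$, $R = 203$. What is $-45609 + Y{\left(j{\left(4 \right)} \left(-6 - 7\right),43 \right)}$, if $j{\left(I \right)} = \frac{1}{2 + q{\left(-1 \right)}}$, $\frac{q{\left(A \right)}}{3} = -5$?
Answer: $-45406$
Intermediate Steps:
$q{\left(A \right)} = -15$ ($q{\left(A \right)} = 3 \left(-5\right) = -15$)
$j{\left(I \right)} = - \frac{1}{13}$ ($j{\left(I \right)} = \frac{1}{2 - 15} = \frac{1}{-13} = - \frac{1}{13}$)
$Y{\left(O,x \right)} = 203 O$
$-45609 + Y{\left(j{\left(4 \right)} \left(-6 - 7\right),43 \right)} = -45609 + 203 \left(- \frac{-6 - 7}{13}\right) = -45609 + 203 \left(\left(- \frac{1}{13}\right) \left(-13\right)\right) = -45609 + 203 \cdot 1 = -45609 + 203 = -45406$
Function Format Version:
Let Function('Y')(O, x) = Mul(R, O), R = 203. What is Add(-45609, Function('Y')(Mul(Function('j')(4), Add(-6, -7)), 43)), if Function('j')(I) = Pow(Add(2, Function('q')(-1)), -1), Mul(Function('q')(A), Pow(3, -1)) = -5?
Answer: -45406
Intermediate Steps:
Function('q')(A) = -15 (Function('q')(A) = Mul(3, -5) = -15)
Function('j')(I) = Rational(-1, 13) (Function('j')(I) = Pow(Add(2, -15), -1) = Pow(-13, -1) = Rational(-1, 13))
Function('Y')(O, x) = Mul(203, O)
Add(-45609, Function('Y')(Mul(Function('j')(4), Add(-6, -7)), 43)) = Add(-45609, Mul(203, Mul(Rational(-1, 13), Add(-6, -7)))) = Add(-45609, Mul(203, Mul(Rational(-1, 13), -13))) = Add(-45609, Mul(203, 1)) = Add(-45609, 203) = -45406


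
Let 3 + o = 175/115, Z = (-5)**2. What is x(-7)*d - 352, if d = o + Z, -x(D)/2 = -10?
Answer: 2724/23 ≈ 118.43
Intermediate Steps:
Z = 25
x(D) = 20 (x(D) = -2*(-10) = 20)
o = -34/23 (o = -3 + 175/115 = -3 + 175*(1/115) = -3 + 35/23 = -34/23 ≈ -1.4783)
d = 541/23 (d = -34/23 + 25 = 541/23 ≈ 23.522)
x(-7)*d - 352 = 20*(541/23) - 352 = 10820/23 - 352 = 2724/23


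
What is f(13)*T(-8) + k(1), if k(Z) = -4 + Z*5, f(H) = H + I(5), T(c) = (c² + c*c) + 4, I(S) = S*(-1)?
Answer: 1057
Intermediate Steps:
I(S) = -S
T(c) = 4 + 2*c² (T(c) = (c² + c²) + 4 = 2*c² + 4 = 4 + 2*c²)
f(H) = -5 + H (f(H) = H - 1*5 = H - 5 = -5 + H)
k(Z) = -4 + 5*Z
f(13)*T(-8) + k(1) = (-5 + 13)*(4 + 2*(-8)²) + (-4 + 5*1) = 8*(4 + 2*64) + (-4 + 5) = 8*(4 + 128) + 1 = 8*132 + 1 = 1056 + 1 = 1057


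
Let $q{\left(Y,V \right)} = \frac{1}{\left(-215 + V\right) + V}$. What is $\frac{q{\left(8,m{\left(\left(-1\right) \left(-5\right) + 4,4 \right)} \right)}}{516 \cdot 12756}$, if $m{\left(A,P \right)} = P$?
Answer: $- \frac{1}{1362493872} \approx -7.3395 \cdot 10^{-10}$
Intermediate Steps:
$q{\left(Y,V \right)} = \frac{1}{-215 + 2 V}$
$\frac{q{\left(8,m{\left(\left(-1\right) \left(-5\right) + 4,4 \right)} \right)}}{516 \cdot 12756} = \frac{1}{\left(-215 + 2 \cdot 4\right) 516 \cdot 12756} = \frac{1}{\left(-215 + 8\right) 6582096} = \frac{1}{-207} \cdot \frac{1}{6582096} = \left(- \frac{1}{207}\right) \frac{1}{6582096} = - \frac{1}{1362493872}$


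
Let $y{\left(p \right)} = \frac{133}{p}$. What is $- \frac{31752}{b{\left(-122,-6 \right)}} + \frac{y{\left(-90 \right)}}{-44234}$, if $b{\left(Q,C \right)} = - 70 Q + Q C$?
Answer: $- \frac{15800672993}{4614048540} \approx -3.4245$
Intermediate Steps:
$b{\left(Q,C \right)} = - 70 Q + C Q$
$- \frac{31752}{b{\left(-122,-6 \right)}} + \frac{y{\left(-90 \right)}}{-44234} = - \frac{31752}{\left(-122\right) \left(-70 - 6\right)} + \frac{133 \frac{1}{-90}}{-44234} = - \frac{31752}{\left(-122\right) \left(-76\right)} + 133 \left(- \frac{1}{90}\right) \left(- \frac{1}{44234}\right) = - \frac{31752}{9272} - - \frac{133}{3981060} = \left(-31752\right) \frac{1}{9272} + \frac{133}{3981060} = - \frac{3969}{1159} + \frac{133}{3981060} = - \frac{15800672993}{4614048540}$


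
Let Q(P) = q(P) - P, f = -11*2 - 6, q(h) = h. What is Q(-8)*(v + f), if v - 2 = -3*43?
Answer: 0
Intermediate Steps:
v = -127 (v = 2 - 3*43 = 2 - 129 = -127)
f = -28 (f = -22 - 6 = -28)
Q(P) = 0 (Q(P) = P - P = 0)
Q(-8)*(v + f) = 0*(-127 - 28) = 0*(-155) = 0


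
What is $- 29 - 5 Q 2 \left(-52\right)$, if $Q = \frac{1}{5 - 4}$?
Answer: $-15080$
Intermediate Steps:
$Q = 1$ ($Q = 1^{-1} = 1$)
$- 29 - 5 Q 2 \left(-52\right) = - 29 \left(-5\right) 1 \cdot 2 \left(-52\right) = - 29 \left(\left(-5\right) 2\right) \left(-52\right) = \left(-29\right) \left(-10\right) \left(-52\right) = 290 \left(-52\right) = -15080$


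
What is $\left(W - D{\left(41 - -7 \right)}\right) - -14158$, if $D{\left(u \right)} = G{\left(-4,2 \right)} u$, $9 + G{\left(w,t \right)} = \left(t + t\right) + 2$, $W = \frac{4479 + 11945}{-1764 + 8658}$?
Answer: $\frac{49307206}{3447} \approx 14304.0$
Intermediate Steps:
$W = \frac{8212}{3447}$ ($W = \frac{16424}{6894} = 16424 \cdot \frac{1}{6894} = \frac{8212}{3447} \approx 2.3824$)
$G{\left(w,t \right)} = -7 + 2 t$ ($G{\left(w,t \right)} = -9 + \left(\left(t + t\right) + 2\right) = -9 + \left(2 t + 2\right) = -9 + \left(2 + 2 t\right) = -7 + 2 t$)
$D{\left(u \right)} = - 3 u$ ($D{\left(u \right)} = \left(-7 + 2 \cdot 2\right) u = \left(-7 + 4\right) u = - 3 u$)
$\left(W - D{\left(41 - -7 \right)}\right) - -14158 = \left(\frac{8212}{3447} - - 3 \left(41 - -7\right)\right) - -14158 = \left(\frac{8212}{3447} - - 3 \left(41 + 7\right)\right) + 14158 = \left(\frac{8212}{3447} - \left(-3\right) 48\right) + 14158 = \left(\frac{8212}{3447} - -144\right) + 14158 = \left(\frac{8212}{3447} + 144\right) + 14158 = \frac{504580}{3447} + 14158 = \frac{49307206}{3447}$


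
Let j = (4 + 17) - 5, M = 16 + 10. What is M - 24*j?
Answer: -358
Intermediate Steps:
M = 26
j = 16 (j = 21 - 5 = 16)
M - 24*j = 26 - 24*16 = 26 - 384 = -358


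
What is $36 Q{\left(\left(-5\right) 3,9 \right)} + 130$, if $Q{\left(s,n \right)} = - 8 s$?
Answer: $4450$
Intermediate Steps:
$36 Q{\left(\left(-5\right) 3,9 \right)} + 130 = 36 \left(- 8 \left(\left(-5\right) 3\right)\right) + 130 = 36 \left(\left(-8\right) \left(-15\right)\right) + 130 = 36 \cdot 120 + 130 = 4320 + 130 = 4450$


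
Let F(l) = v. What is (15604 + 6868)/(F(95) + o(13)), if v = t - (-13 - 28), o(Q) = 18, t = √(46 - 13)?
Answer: 165731/431 - 2809*√33/431 ≈ 347.09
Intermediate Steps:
t = √33 ≈ 5.7446
v = 41 + √33 (v = √33 - (-13 - 28) = √33 - 1*(-41) = √33 + 41 = 41 + √33 ≈ 46.745)
F(l) = 41 + √33
(15604 + 6868)/(F(95) + o(13)) = (15604 + 6868)/((41 + √33) + 18) = 22472/(59 + √33)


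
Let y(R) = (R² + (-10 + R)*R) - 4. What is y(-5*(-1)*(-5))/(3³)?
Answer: 1496/27 ≈ 55.407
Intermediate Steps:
y(R) = -4 + R² + R*(-10 + R) (y(R) = (R² + R*(-10 + R)) - 4 = -4 + R² + R*(-10 + R))
y(-5*(-1)*(-5))/(3³) = (-4 - 10*(-5*(-1))*(-5) + 2*(-5*(-1)*(-5))²)/(3³) = (-4 - 50*(-5) + 2*(5*(-5))²)/27 = (-4 - 10*(-25) + 2*(-25)²)*(1/27) = (-4 + 250 + 2*625)*(1/27) = (-4 + 250 + 1250)*(1/27) = 1496*(1/27) = 1496/27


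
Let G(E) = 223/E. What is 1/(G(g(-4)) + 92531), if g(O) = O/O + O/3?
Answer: 1/91862 ≈ 1.0886e-5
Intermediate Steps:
g(O) = 1 + O/3 (g(O) = 1 + O*(⅓) = 1 + O/3)
1/(G(g(-4)) + 92531) = 1/(223/(1 + (⅓)*(-4)) + 92531) = 1/(223/(1 - 4/3) + 92531) = 1/(223/(-⅓) + 92531) = 1/(223*(-3) + 92531) = 1/(-669 + 92531) = 1/91862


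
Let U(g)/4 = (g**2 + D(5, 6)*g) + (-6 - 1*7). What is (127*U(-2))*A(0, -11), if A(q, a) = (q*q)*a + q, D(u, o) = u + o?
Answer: 0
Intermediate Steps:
D(u, o) = o + u
U(g) = -52 + 4*g**2 + 44*g (U(g) = 4*((g**2 + (6 + 5)*g) + (-6 - 1*7)) = 4*((g**2 + 11*g) + (-6 - 7)) = 4*((g**2 + 11*g) - 13) = 4*(-13 + g**2 + 11*g) = -52 + 4*g**2 + 44*g)
A(q, a) = q + a*q**2 (A(q, a) = q**2*a + q = a*q**2 + q = q + a*q**2)
(127*U(-2))*A(0, -11) = (127*(-52 + 4*(-2)**2 + 44*(-2)))*(0*(1 - 11*0)) = (127*(-52 + 4*4 - 88))*(0*(1 + 0)) = (127*(-52 + 16 - 88))*(0*1) = (127*(-124))*0 = -15748*0 = 0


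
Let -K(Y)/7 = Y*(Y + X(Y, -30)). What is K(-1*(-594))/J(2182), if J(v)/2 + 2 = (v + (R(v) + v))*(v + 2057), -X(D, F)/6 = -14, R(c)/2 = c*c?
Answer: -100683/2884522019 ≈ -3.4905e-5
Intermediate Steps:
R(c) = 2*c² (R(c) = 2*(c*c) = 2*c²)
X(D, F) = 84 (X(D, F) = -6*(-14) = 84)
J(v) = -4 + 2*(2057 + v)*(2*v + 2*v²) (J(v) = -4 + 2*((v + (2*v² + v))*(v + 2057)) = -4 + 2*((v + (v + 2*v²))*(2057 + v)) = -4 + 2*((2*v + 2*v²)*(2057 + v)) = -4 + 2*((2057 + v)*(2*v + 2*v²)) = -4 + 2*(2057 + v)*(2*v + 2*v²))
K(Y) = -7*Y*(84 + Y) (K(Y) = -7*Y*(Y + 84) = -7*Y*(84 + Y))
K(-1*(-594))/J(2182) = (-7*(-1*(-594))*(84 - 1*(-594)))/(-4 + 4*2182³ + 8228*2182 + 8232*2182²) = (-7*594*(84 + 594))/(-4 + 4*10388772568 + 17953496 + 8232*4761124) = (-7*594*678)/(-4 + 41555090272 + 17953496 + 39193572768) = -2819124/80766616532 = -2819124*1/80766616532 = -100683/2884522019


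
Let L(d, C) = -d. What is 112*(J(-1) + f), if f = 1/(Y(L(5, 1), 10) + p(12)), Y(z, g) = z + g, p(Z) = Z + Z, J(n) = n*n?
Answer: 3360/29 ≈ 115.86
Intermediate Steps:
J(n) = n²
p(Z) = 2*Z
Y(z, g) = g + z
f = 1/29 (f = 1/((10 - 1*5) + 2*12) = 1/((10 - 5) + 24) = 1/(5 + 24) = 1/29 ≈ 0.034483)
112*(J(-1) + f) = 112*((-1)² + 1/29) = 112*(1 + 1/29) = 112*(30/29) = 3360/29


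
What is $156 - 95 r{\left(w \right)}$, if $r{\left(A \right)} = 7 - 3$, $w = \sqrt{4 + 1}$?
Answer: $-224$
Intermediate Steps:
$w = \sqrt{5} \approx 2.2361$
$r{\left(A \right)} = 4$ ($r{\left(A \right)} = 7 - 3 = 4$)
$156 - 95 r{\left(w \right)} = 156 - 380 = -224$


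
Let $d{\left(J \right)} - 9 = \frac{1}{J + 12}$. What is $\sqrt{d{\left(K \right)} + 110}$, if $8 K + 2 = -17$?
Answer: $\frac{3 \sqrt{78463}}{77} \approx 10.913$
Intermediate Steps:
$K = - \frac{19}{8}$ ($K = - \frac{1}{4} + \frac{1}{8} \left(-17\right) = - \frac{1}{4} - \frac{17}{8} = - \frac{19}{8} \approx -2.375$)
$d{\left(J \right)} = 9 + \frac{1}{12 + J}$ ($d{\left(J \right)} = 9 + \frac{1}{J + 12} = 9 + \frac{1}{12 + J}$)
$\sqrt{d{\left(K \right)} + 110} = \sqrt{\frac{109 + 9 \left(- \frac{19}{8}\right)}{12 - \frac{19}{8}} + 110} = \sqrt{\frac{109 - \frac{171}{8}}{\frac{77}{8}} + 110} = \sqrt{\frac{8}{77} \cdot \frac{701}{8} + 110} = \sqrt{\frac{701}{77} + 110} = \sqrt{\frac{9171}{77}} = \frac{3 \sqrt{78463}}{77}$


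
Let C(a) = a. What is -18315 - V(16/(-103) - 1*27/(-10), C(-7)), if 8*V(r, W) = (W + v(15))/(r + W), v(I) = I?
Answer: -84046505/4589 ≈ -18315.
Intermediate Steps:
V(r, W) = (15 + W)/(8*(W + r)) (V(r, W) = ((W + 15)/(r + W))/8 = ((15 + W)/(W + r))/8 = (15 + W)/(8*(W + r)))
-18315 - V(16/(-103) - 1*27/(-10), C(-7)) = -18315 - (15 - 7)/(8*(-7 + (16/(-103) - 1*27/(-10)))) = -18315 - 8/(8*(-7 + (16*(-1/103) - 27*(-⅒)))) = -18315 - 8/(8*(-7 + (-16/103 + 27/10))) = -18315 - 8/(8*(-7 + 2621/1030)) = -18315 - 8/(8*(-4589/1030)) = -18315 - (-1030)*8/(8*4589) = -18315 - 1*(-1030/4589) = -18315 + 1030/4589 = -84046505/4589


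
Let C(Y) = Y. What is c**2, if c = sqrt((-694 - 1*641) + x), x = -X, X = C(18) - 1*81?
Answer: -1272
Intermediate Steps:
X = -63 (X = 18 - 1*81 = 18 - 81 = -63)
x = 63 (x = -1*(-63) = 63)
c = 2*I*sqrt(318) (c = sqrt((-694 - 1*641) + 63) = sqrt((-694 - 641) + 63) = sqrt(-1335 + 63) = sqrt(-1272) = 2*I*sqrt(318) ≈ 35.665*I)
c**2 = (2*I*sqrt(318))**2 = -1272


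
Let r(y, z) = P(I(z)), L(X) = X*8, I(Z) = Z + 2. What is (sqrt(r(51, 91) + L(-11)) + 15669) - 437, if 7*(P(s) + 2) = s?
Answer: 15232 + I*sqrt(3759)/7 ≈ 15232.0 + 8.7587*I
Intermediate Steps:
I(Z) = 2 + Z
L(X) = 8*X
P(s) = -2 + s/7
r(y, z) = -12/7 + z/7 (r(y, z) = -2 + (2 + z)/7 = -2 + (2/7 + z/7) = -12/7 + z/7)
(sqrt(r(51, 91) + L(-11)) + 15669) - 437 = (sqrt((-12/7 + (1/7)*91) + 8*(-11)) + 15669) - 437 = (sqrt((-12/7 + 13) - 88) + 15669) - 437 = (sqrt(79/7 - 88) + 15669) - 437 = (sqrt(-537/7) + 15669) - 437 = (I*sqrt(3759)/7 + 15669) - 437 = (15669 + I*sqrt(3759)/7) - 437 = 15232 + I*sqrt(3759)/7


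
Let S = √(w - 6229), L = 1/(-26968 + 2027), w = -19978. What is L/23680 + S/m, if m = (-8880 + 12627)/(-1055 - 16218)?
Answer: -1/590602880 - 17273*I*√26207/3747 ≈ -1.6932e-9 - 746.26*I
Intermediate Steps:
m = -3747/17273 (m = 3747/(-17273) = 3747*(-1/17273) = -3747/17273 ≈ -0.21693)
L = -1/24941 (L = 1/(-24941) = -1/24941 ≈ -4.0095e-5)
S = I*√26207 (S = √(-19978 - 6229) = √(-26207) = I*√26207 ≈ 161.89*I)
L/23680 + S/m = -1/24941/23680 + (I*√26207)/(-3747/17273) = -1/24941*1/23680 + (I*√26207)*(-17273/3747) = -1/590602880 - 17273*I*√26207/3747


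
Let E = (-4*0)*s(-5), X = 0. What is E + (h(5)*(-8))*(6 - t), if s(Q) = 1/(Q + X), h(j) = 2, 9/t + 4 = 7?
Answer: -48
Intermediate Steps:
t = 3 (t = 9/(-4 + 7) = 9/3 = 9*(⅓) = 3)
s(Q) = 1/Q (s(Q) = 1/(Q + 0) = 1/Q)
E = 0 (E = -4*0/(-5) = 0*(-⅕) = 0)
E + (h(5)*(-8))*(6 - t) = 0 + (2*(-8))*(6 - 1*3) = 0 - 16*(6 - 3) = 0 - 16*3 = 0 - 48 = -48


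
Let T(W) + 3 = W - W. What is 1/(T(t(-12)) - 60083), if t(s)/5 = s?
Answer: -1/60086 ≈ -1.6643e-5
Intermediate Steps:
t(s) = 5*s
T(W) = -3 (T(W) = -3 + (W - W) = -3 + 0 = -3)
1/(T(t(-12)) - 60083) = 1/(-3 - 60083) = 1/(-60086) = -1/60086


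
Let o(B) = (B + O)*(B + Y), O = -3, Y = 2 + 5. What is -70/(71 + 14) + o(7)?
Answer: 938/17 ≈ 55.176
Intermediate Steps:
Y = 7
o(B) = (-3 + B)*(7 + B) (o(B) = (B - 3)*(B + 7) = (-3 + B)*(7 + B))
-70/(71 + 14) + o(7) = -70/(71 + 14) + (-21 + 7² + 4*7) = -70/85 + (-21 + 49 + 28) = -70*1/85 + 56 = -14/17 + 56 = 938/17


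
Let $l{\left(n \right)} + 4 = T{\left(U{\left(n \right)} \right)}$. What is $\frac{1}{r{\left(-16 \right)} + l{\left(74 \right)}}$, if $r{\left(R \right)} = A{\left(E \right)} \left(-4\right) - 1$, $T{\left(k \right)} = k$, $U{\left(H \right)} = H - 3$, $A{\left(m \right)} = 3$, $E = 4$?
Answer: $\frac{1}{54} \approx 0.018519$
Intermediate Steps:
$U{\left(H \right)} = -3 + H$
$l{\left(n \right)} = -7 + n$ ($l{\left(n \right)} = -4 + \left(-3 + n\right) = -7 + n$)
$r{\left(R \right)} = -13$ ($r{\left(R \right)} = 3 \left(-4\right) - 1 = -12 - 1 = -13$)
$\frac{1}{r{\left(-16 \right)} + l{\left(74 \right)}} = \frac{1}{-13 + \left(-7 + 74\right)} = \frac{1}{-13 + 67} = \frac{1}{54}$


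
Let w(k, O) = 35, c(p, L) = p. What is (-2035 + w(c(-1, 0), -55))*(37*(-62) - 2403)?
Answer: 9394000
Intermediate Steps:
(-2035 + w(c(-1, 0), -55))*(37*(-62) - 2403) = (-2035 + 35)*(37*(-62) - 2403) = -2000*(-2294 - 2403) = -2000*(-4697) = 9394000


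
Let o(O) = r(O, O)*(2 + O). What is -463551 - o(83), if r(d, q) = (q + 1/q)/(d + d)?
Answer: -3193695664/6889 ≈ -4.6359e+5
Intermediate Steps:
r(d, q) = (q + 1/q)/(2*d) (r(d, q) = (q + 1/q)/((2*d)) = (q + 1/q)*(1/(2*d)) = (q + 1/q)/(2*d))
o(O) = (1 + O²)*(2 + O)/(2*O²) (o(O) = ((1 + O²)/(2*O*O))*(2 + O) = ((1 + O²)/(2*O²))*(2 + O) = (1 + O²)*(2 + O)/(2*O²))
-463551 - o(83) = -463551 - (1 + 83²)*(2 + 83)/(2*83²) = -463551 - (1 + 6889)*85/(2*6889) = -463551 - 6890*85/(2*6889) = -463551 - 1*292825/6889 = -463551 - 292825/6889 = -3193695664/6889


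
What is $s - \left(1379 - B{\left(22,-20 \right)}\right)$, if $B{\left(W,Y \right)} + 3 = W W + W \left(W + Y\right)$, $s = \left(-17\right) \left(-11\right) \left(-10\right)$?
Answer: $-2724$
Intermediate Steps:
$s = -1870$ ($s = 187 \left(-10\right) = -1870$)
$B{\left(W,Y \right)} = -3 + W^{2} + W \left(W + Y\right)$ ($B{\left(W,Y \right)} = -3 + \left(W W + W \left(W + Y\right)\right) = -3 + \left(W^{2} + W \left(W + Y\right)\right) = -3 + W^{2} + W \left(W + Y\right)$)
$s - \left(1379 - B{\left(22,-20 \right)}\right) = -1870 - \left(1379 - \left(-3 + 2 \cdot 22^{2} + 22 \left(-20\right)\right)\right) = -1870 - \left(1379 - \left(-3 + 2 \cdot 484 - 440\right)\right) = -1870 - \left(1379 - \left(-3 + 968 - 440\right)\right) = -1870 - \left(1379 - 525\right) = -1870 - 854 = -2724$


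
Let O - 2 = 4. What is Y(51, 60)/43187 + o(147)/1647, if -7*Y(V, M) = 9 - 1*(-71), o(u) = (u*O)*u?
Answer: 1451682938/18440849 ≈ 78.721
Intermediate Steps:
O = 6 (O = 2 + 4 = 6)
o(u) = 6*u² (o(u) = (u*6)*u = (6*u)*u = 6*u²)
Y(V, M) = -80/7 (Y(V, M) = -(9 - 1*(-71))/7 = -(9 + 71)/7 = -⅐*80 = -80/7)
Y(51, 60)/43187 + o(147)/1647 = -80/7/43187 + (6*147²)/1647 = -80/7*1/43187 + (6*21609)*(1/1647) = -80/302309 + 129654*(1/1647) = -80/302309 + 4802/61 = 1451682938/18440849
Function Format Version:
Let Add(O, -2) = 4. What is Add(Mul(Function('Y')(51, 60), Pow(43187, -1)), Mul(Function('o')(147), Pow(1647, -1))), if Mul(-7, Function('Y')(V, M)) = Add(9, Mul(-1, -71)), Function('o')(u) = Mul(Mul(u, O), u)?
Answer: Rational(1451682938, 18440849) ≈ 78.721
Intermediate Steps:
O = 6 (O = Add(2, 4) = 6)
Function('o')(u) = Mul(6, Pow(u, 2)) (Function('o')(u) = Mul(Mul(u, 6), u) = Mul(Mul(6, u), u) = Mul(6, Pow(u, 2)))
Function('Y')(V, M) = Rational(-80, 7) (Function('Y')(V, M) = Mul(Rational(-1, 7), Add(9, Mul(-1, -71))) = Mul(Rational(-1, 7), Add(9, 71)) = Mul(Rational(-1, 7), 80) = Rational(-80, 7))
Add(Mul(Function('Y')(51, 60), Pow(43187, -1)), Mul(Function('o')(147), Pow(1647, -1))) = Add(Mul(Rational(-80, 7), Pow(43187, -1)), Mul(Mul(6, Pow(147, 2)), Pow(1647, -1))) = Add(Mul(Rational(-80, 7), Rational(1, 43187)), Mul(Mul(6, 21609), Rational(1, 1647))) = Add(Rational(-80, 302309), Mul(129654, Rational(1, 1647))) = Add(Rational(-80, 302309), Rational(4802, 61)) = Rational(1451682938, 18440849)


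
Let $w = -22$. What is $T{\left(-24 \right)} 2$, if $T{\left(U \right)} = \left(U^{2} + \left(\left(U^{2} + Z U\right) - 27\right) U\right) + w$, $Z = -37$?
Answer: $-67868$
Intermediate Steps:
$T{\left(U \right)} = -22 + U^{2} + U \left(-27 + U^{2} - 37 U\right)$ ($T{\left(U \right)} = \left(U^{2} + \left(\left(U^{2} - 37 U\right) - 27\right) U\right) - 22 = \left(U^{2} + \left(-27 + U^{2} - 37 U\right) U\right) - 22 = \left(U^{2} + U \left(-27 + U^{2} - 37 U\right)\right) - 22 = -22 + U^{2} + U \left(-27 + U^{2} - 37 U\right)$)
$T{\left(-24 \right)} 2 = \left(-22 + \left(-24\right)^{3} - 36 \left(-24\right)^{2} - -648\right) 2 = \left(-22 - 13824 - 20736 + 648\right) 2 = \left(-33934\right) 2 = -67868$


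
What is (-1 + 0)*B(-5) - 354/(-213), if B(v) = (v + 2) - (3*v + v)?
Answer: -1089/71 ≈ -15.338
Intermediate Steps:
B(v) = 2 - 3*v (B(v) = (2 + v) - 4*v = 2 - 3*v)
(-1 + 0)*B(-5) - 354/(-213) = (-1 + 0)*(2 - 3*(-5)) - 354/(-213) = -(2 + 15) - 354*(-1/213) = -1*17 + 118/71 = -17 + 118/71 = -1089/71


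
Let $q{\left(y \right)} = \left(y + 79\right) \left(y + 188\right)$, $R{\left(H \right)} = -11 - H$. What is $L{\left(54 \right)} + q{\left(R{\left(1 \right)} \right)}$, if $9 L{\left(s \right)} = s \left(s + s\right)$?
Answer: $12440$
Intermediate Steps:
$q{\left(y \right)} = \left(79 + y\right) \left(188 + y\right)$
$L{\left(s \right)} = \frac{2 s^{2}}{9}$ ($L{\left(s \right)} = \frac{s \left(s + s\right)}{9} = \frac{s 2 s}{9} = \frac{2 s^{2}}{9}$)
$L{\left(54 \right)} + q{\left(R{\left(1 \right)} \right)} = \frac{2 \cdot 54^{2}}{9} + \left(14852 + \left(-11 - 1\right)^{2} + 267 \left(-11 - 1\right)\right) = \frac{2}{9} \cdot 2916 + \left(14852 + \left(-11 - 1\right)^{2} + 267 \left(-11 - 1\right)\right) = 648 + \left(14852 + \left(-12\right)^{2} + 267 \left(-12\right)\right) = 648 + \left(14852 + 144 - 3204\right) = 648 + 11792 = 12440$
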